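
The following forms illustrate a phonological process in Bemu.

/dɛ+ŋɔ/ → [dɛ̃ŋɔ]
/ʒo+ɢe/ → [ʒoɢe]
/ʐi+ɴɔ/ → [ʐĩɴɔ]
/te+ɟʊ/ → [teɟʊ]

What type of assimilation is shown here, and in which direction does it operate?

The vowel /ɛ/ surfaces as nasalised [ɛ̃] next to the following nasal /ŋ/ — it has acquired the [+nasal] feature of its neighbour.
The other form shows the same pattern: /i/ → [ĩ] before /ɴ/ — each time a vowel is nasalised next to a following nasal.
No change occurs in [ʒoɢe], [teɟʊ] because the vowel at the boundary is adjacent to an oral consonant, not a nasal (/o/ next to /ɢ/; /e/ next to /ɟ/).
Because the conditioning nasal is to the right of the vowel that changes, the process is regressive (anticipatory).

regressive nasality assimilation (vowel nasalisation)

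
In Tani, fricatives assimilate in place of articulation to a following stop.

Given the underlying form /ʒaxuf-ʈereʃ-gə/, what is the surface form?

/f/ is a voiceless labiodental fricative. The following trigger /ʈ/ is retroflex, so /f/ must become retroflex as well.
The voiceless retroflex fricative is [ʂ], so /f/ → [ʂ].
The same rule applies at the second boundary: /ʃ/ → [x] next to /g/.

[ʒaxuʂʈerexgə]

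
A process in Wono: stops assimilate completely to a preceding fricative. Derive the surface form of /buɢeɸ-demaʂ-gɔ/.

[buɢeɸɸemaʂʂɔ]

/d/ is the segment targeted by the rule; it sits immediately after /ɸ/, so it assimilates completely and surfaces as [ɸ].
At the second juncture, /g/ likewise becomes [ʂ] adjacent to /ʂ/.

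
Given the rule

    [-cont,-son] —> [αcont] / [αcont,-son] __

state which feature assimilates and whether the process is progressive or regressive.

progressive manner assimilation

The shared variable α links the value of [cont] on the target to that of the neighbouring obstruent. [cont] distinguishes stops from fricatives — a manner-of-articulation feature — so this is manner assimilation.
The conditioning segment sits to the left of the focus bar, meaning the trigger precedes the segment that changes — progressive assimilation.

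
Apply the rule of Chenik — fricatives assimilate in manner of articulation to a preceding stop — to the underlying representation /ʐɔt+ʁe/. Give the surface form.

The rule targets /ʁ/ (voiced uvular fricative), which sits after the trigger /t/ (stop).
A voiced uvular stop is [ɢ], so the surface segment is [ɢ].

[ʐɔtɢe]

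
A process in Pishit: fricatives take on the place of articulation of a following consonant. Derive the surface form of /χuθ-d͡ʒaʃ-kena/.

[χuʃd͡ʒaxkena]

/θ/ is a voiceless dental fricative. The following trigger /d͡ʒ/ is postalveolar, so /θ/ must become postalveolar as well.
A voiceless postalveolar fricative is [ʃ], so the surface segment is [ʃ].
At the second juncture, /ʃ/ likewise becomes [x] adjacent to /k/.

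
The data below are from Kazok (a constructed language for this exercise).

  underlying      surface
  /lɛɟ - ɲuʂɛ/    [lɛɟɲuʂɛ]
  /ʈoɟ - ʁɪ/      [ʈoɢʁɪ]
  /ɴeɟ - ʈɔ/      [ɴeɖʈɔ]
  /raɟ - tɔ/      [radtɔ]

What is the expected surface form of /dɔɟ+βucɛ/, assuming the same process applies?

The data show regressive place assimilation: /ɟ/ → [ɢ] before /ʁ/; /ɟ/ → [ɖ] before /ʈ/; /ɟ/ → [d] before /t/. In each pair only place changes, matching the following consonant, while manner and voice stay constant.
Nothing changes in [lɛɟɲuʂɛ]: there the adjacent consonants already agree in place (/ɟ/ and /ɲ/ are both palatal), so this form is consistent with the same rule.
The rule targets /ɟ/ (voiced palatal stop), which sits before the trigger /β/ (bilabial).
The voiced bilabial stop is [b], so /ɟ/ → [b].

[dɔbβucɛ]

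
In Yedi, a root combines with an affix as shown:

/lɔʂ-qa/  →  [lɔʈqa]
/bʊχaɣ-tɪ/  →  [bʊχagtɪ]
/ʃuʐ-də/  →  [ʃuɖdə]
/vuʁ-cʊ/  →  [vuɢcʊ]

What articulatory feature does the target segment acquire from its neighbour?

Comparing underlying and surface forms, /ʂ/ → [ʈ] is the alternation; the neighbouring /q/ is constant.
/ʂ/ is a fricative while /q/ is a stop; the output [ʈ] is a stop, matching the trigger — so the feature that spreads is manner.
The same holds elsewhere in the data: /ɣ/ → [g] before /t/ (fricative → stop, matching a stop); /ʐ/ → [ɖ] before /d/ (fricative → stop, matching a stop); /ʁ/ → [ɢ] before /c/ (fricative → stop, matching a stop) — only manner changes, and always toward the following segment.

manner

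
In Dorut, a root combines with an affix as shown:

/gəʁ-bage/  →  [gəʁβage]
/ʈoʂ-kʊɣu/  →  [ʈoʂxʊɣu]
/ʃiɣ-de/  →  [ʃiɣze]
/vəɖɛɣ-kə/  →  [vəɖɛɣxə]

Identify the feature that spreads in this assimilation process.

manner

Comparing underlying and surface forms, /b/ → [β] is the alternation; the neighbouring /ʁ/ is constant.
/b/ is a stop while /ʁ/ is a fricative; the output [β] is a fricative, matching the trigger — so the feature that spreads is manner.
The other alternating forms pattern the same way: /k/ → [x] after /ʂ/ (stop → fricative, matching a fricative); /d/ → [z] after /ɣ/ (stop → fricative, matching a fricative); /k/ → [x] after /ɣ/ (stop → fricative, matching a fricative) — only manner changes, and always toward the preceding segment.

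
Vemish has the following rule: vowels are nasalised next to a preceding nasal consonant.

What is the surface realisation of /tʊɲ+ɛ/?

The vowel /ɛ/ is adjacent to the preceding nasal /ɲ/, so it acquires [+nasal] and surfaces as [ɛ̃].

[tʊɲɛ̃]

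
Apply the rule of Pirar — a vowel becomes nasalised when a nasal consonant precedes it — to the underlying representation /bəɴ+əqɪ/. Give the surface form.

[bəɴə̃qɪ]

The vowel /ə/ is adjacent to the preceding nasal /ɴ/, so it acquires [+nasal] and surfaces as [ə̃].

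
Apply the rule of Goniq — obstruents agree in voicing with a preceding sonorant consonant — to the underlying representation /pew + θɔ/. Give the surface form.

[pewðɔ]

/θ/ is a voiceless dental fricative. The preceding trigger /w/ is voiced, so /θ/ must become voiced as well.
Changing only its voicing to voiced gives [ð] — the voiced dental fricative.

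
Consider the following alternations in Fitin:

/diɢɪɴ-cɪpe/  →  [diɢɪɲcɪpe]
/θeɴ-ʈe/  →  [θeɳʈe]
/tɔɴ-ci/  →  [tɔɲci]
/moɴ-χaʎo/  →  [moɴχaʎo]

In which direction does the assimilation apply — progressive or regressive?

Comparing underlying and surface forms, /ɴ/ → [ɲ] is the alternation; the neighbouring /c/ is constant.
/ɴ/ is uvular while /c/ is palatal; the output [ɲ] is palatal, matching the trigger — so the feature that spreads is place.
The other alternating form patterns the same way: /ɴ/ → [ɳ] before /ʈ/ (uvular → retroflex, matching retroflex) — only place changes, and always toward the following segment.
No alternation appears in [moɴχaʎo]: there the adjacent consonants already agree in place (/ɴ/ and /χ/ are both uvular), so this form is consistent with the same rule.
The trigger is the following segment, so the direction is regressive (anticipatory).

regressive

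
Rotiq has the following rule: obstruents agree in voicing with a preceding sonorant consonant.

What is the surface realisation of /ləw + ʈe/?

[ləwɖe]

The rule targets /ʈ/ (voiceless retroflex stop), which sits after the trigger /w/ (voiced).
The voiced retroflex stop is [ɖ], so /ʈ/ → [ɖ].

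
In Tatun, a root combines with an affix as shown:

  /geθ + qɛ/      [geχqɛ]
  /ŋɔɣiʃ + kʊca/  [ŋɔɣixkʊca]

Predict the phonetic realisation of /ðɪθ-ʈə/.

[ðɪʂʈə]

The data show regressive place assimilation: /θ/ → [χ] before /q/; /ʃ/ → [x] before /k/. In each pair only place changes, matching the following consonant, while manner and voice stay constant.
The rule targets /θ/ (voiceless dental fricative), which sits before the trigger /ʈ/ (retroflex).
Changing only its place to retroflex gives [ʂ] — the voiceless retroflex fricative.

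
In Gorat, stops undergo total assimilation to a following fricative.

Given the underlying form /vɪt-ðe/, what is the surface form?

/t/ is the segment targeted by the rule; it sits immediately before /ð/, so it assimilates completely and surfaces as [ð].

[vɪððe]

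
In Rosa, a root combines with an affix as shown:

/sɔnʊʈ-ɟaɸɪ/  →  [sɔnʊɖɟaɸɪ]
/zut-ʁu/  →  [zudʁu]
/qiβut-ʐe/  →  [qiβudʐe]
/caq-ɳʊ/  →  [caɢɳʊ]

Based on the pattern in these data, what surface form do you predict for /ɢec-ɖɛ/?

The data show regressive voicing assimilation: /ʈ/ → [ɖ] before /ɟ/; /t/ → [d] before /ʁ/; /t/ → [d] before /ʐ/; /q/ → [ɢ] before /ɳ/. In each pair only voicing changes, matching the following consonant, while place and manner stay constant.
The rule targets /c/ (voiceless palatal stop), which sits before the trigger /ɖ/ (voiced).
The voiced palatal stop is [ɟ], so /c/ → [ɟ].

[ɢeɟɖɛ]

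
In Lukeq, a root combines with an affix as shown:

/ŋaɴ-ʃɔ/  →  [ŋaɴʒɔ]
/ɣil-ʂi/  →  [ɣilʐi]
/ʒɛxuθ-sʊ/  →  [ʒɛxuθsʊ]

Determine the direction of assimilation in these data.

Underlying /ʃ/ is realised as [ʒ] next to /ɴ/; /ɴ/ itself does not change.
/ʃ/ is voiceless while /ɴ/ is voiced; the output [ʒ] is voiced, matching the trigger — so the feature that spreads is voicing.
The other alternating form patterns the same way: /ʂ/ → [ʐ] after /l/ (voiceless → voiced, matching voiced) — only voicing changes, and always toward the preceding segment.
No alternation appears in [ʒɛxuθsʊ]: there the adjacent consonants already agree in voicing (/s/ and /θ/ are both voiceless), so this form is consistent with the same rule.
The trigger is the preceding segment, so the direction is progressive (perseverative).

progressive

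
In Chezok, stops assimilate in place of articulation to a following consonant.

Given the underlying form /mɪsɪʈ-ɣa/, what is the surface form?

[mɪsɪkɣa]

The rule targets /ʈ/ (voiceless retroflex stop), which sits before the trigger /ɣ/ (velar).
A voiceless velar stop is [k], so the surface segment is [k].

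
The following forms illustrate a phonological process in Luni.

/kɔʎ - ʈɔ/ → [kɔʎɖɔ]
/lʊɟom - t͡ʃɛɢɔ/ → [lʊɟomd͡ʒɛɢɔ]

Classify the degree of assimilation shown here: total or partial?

The segment that alternates is /ʈ/, which surfaces as [ɖ] when adjacent to /ʎ/.
The change voiceless → voiced matches the voicing of the preceding /ʎ/, identifying this as voicing assimilation.
Place and manner are unchanged, so the assimilation is partial, not total.
Checking the remaining alternation: /t͡ʃ/ → [d͡ʒ] after /m/ (voiceless → voiced, matching voiced) — only voicing changes, and always toward the preceding segment.

partial assimilation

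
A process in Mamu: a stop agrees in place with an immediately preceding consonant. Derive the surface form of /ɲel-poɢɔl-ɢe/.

The rule targets /p/ (voiceless bilabial stop), which sits after the trigger /l/ (alveolar).
The voiceless alveolar stop is [t], so /p/ → [t].
At the second juncture, /ɢ/ likewise becomes [d] adjacent to /l/.

[ɲeltoɢɔlde]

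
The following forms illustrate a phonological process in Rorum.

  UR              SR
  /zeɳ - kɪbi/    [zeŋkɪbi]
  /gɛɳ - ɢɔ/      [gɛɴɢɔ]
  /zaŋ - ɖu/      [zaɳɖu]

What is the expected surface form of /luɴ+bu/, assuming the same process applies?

The data show regressive place assimilation: /ɳ/ → [ŋ] before /k/; /ɳ/ → [ɴ] before /ɢ/; /ŋ/ → [ɳ] before /ɖ/. In each pair only place changes, matching the following consonant, while manner and voice stay constant.
The rule targets /ɴ/ (voiced uvular nasal), which sits before the trigger /b/ (bilabial).
Changing only its place to bilabial gives [m] — the voiced bilabial nasal.

[lumbu]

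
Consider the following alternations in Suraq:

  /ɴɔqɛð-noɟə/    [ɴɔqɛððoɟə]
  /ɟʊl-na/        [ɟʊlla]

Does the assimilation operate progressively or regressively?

progressive

Underlying /n/ is realised as [ð] next to /ð/; /ð/ itself does not change.
The output [ð] is identical to the trigger /ð/ — every feature (place, manner, voicing) has been copied — so this is total assimilation.
The remaining alternation confirms this: /n/ → [l] after /l/ — in each case the output is a copy of the preceding consonant.
Since the segment that changes follows the conditioning segment, the assimilation is progressive.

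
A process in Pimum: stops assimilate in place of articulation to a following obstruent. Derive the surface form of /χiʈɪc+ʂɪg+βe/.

[χiʈɪʈʂɪbβe]

The rule targets /c/ (voiceless palatal stop), which sits before the trigger /ʂ/ (retroflex).
Changing only its place to retroflex gives [ʈ] — the voiceless retroflex stop.
The same rule applies at the second boundary: /g/ → [b] next to /β/.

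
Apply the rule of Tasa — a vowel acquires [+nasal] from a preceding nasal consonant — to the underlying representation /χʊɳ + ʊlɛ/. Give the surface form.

/ʊ/ sits next to the nasal /ɳ/ and is therefore nasalised to [ʊ̃].

[χʊɳʊ̃lɛ]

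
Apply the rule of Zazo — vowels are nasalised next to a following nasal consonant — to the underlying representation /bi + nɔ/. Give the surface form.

[bĩnɔ]

/i/ sits next to the nasal /n/ and is therefore nasalised to [ĩ].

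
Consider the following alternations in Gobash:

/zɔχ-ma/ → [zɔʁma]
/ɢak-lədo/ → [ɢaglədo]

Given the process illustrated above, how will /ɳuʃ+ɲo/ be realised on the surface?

[ɳuʒɲo]

The data show regressive voicing assimilation: /χ/ → [ʁ] before /m/; /k/ → [g] before /l/. In each pair only voicing changes, matching the following consonant, while place and manner stay constant.
/ʃ/ is a voiceless postalveolar fricative. The following trigger /ɲ/ is voiced, so /ʃ/ must become voiced as well.
A voiced postalveolar fricative is [ʒ], so the surface segment is [ʒ].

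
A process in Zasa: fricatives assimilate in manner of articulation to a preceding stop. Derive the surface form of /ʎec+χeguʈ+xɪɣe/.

[ʎecqeguʈkɪɣe]

/χ/ is a voiceless uvular fricative. The preceding trigger /c/ is a stop, so /χ/ must become a stop as well.
The voiceless uvular stop is [q], so /χ/ → [q].
The same rule applies at the second boundary: /x/ → [k] next to /ʈ/.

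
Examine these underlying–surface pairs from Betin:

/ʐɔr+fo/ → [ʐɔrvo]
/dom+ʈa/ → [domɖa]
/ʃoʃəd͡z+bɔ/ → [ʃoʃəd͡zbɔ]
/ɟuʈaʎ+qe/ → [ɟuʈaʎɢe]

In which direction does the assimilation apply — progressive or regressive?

The segment that alternates is /f/, which surfaces as [v] when adjacent to /r/.
The change voiceless → voiced matches the voicing of the preceding /r/, identifying this as voicing assimilation.
The same holds elsewhere in the data: /ʈ/ → [ɖ] after /m/ (voiceless → voiced, matching voiced); /q/ → [ɢ] after /ʎ/ (voiceless → voiced, matching voiced) — only voicing changes, and always toward the preceding segment.
Nothing changes in [ʃoʃəd͡zbɔ]: there the adjacent consonants already agree in voicing (/b/ and /d͡z/ are both voiced), so this form is consistent with the same rule.
The trigger is the preceding segment, so the direction is progressive (perseverative).

progressive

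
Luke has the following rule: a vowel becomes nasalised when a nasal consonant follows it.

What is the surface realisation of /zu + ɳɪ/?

The vowel /u/ is adjacent to the following nasal /ɳ/, so it acquires [+nasal] and surfaces as [ũ].

[zũɳɪ]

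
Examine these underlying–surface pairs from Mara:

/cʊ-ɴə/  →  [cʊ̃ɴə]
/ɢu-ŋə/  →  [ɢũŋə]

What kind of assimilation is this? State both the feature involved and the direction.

regressive nasality assimilation (vowel nasalisation)

The vowel /ʊ/ surfaces as nasalised [ʊ̃] next to the following nasal /ɴ/ — it has acquired the [+nasal] feature of its neighbour.
The other form shows the same pattern: /u/ → [ũ] before /ŋ/ — each time a vowel is nasalised next to a following nasal.
Because the conditioning nasal is to the right of the vowel that changes, the process is regressive (anticipatory).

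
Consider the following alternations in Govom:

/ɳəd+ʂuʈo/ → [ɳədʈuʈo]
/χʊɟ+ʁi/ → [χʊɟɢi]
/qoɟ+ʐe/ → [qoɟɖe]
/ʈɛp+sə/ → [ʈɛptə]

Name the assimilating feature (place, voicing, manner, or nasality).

manner

Underlying /ʂ/ is realised as [ʈ] next to /d/; /d/ itself does not change.
/ʂ/ is a fricative while /d/ is a stop; the output [ʈ] is a stop, matching the trigger — so the feature that spreads is manner.
Checking the remaining alternations: /ʁ/ → [ɢ] after /ɟ/ (fricative → stop, matching a stop); /ʐ/ → [ɖ] after /ɟ/ (fricative → stop, matching a stop); /s/ → [t] after /p/ (fricative → stop, matching a stop) — only manner changes, and always toward the preceding segment.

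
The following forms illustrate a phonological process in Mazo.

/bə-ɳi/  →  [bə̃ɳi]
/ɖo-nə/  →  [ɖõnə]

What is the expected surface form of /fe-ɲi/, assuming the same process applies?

The data show regressive nasality assimilation (vowel nasalisation): /ə/ → [ə̃] before /ɳ/; /o/ → [õ] before /n/ — a vowel is nasalised by an immediately following nasal consonant.
/e/ sits next to the nasal /ɲ/ and is therefore nasalised to [ẽ].

[fẽɲi]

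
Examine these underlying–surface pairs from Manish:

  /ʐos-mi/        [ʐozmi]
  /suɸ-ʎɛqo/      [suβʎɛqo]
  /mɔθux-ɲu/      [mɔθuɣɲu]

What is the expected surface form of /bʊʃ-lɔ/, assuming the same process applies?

[bʊʒlɔ]

The data show regressive voicing assimilation: /s/ → [z] before /m/; /ɸ/ → [β] before /ʎ/; /x/ → [ɣ] before /ɲ/. In each pair only voicing changes, matching the following consonant, while place and manner stay constant.
The rule targets /ʃ/ (voiceless postalveolar fricative), which sits before the trigger /l/ (voiced).
A voiced postalveolar fricative is [ʒ], so the surface segment is [ʒ].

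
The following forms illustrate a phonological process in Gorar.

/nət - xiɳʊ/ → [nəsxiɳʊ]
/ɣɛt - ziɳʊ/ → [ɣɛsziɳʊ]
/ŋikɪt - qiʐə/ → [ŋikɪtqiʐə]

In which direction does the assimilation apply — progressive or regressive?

regressive

Underlying /t/ is realised as [s] next to /x/; /x/ itself does not change.
The change stop → fricative matches the manner of the following /x/, identifying this as manner assimilation.
The other alternating form patterns the same way: /t/ → [s] before /z/ (stop → fricative, matching a fricative) — only manner changes, and always toward the following segment.
Nothing changes in [ŋikɪtqiʐə]: there the adjacent consonants already agree in manner (/t/ and /q/ are both stops), so this form is consistent with the same rule.
Since the segment that changes precedes the conditioning segment, the assimilation is regressive.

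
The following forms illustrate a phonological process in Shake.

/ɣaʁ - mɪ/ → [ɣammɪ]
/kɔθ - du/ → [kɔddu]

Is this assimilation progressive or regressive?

regressive

Underlying /ʁ/ is realised as [m] next to /m/; /m/ itself does not change.
The output [m] is identical to the trigger /m/ — every feature (place, manner, voicing) has been copied — so this is total assimilation.
The remaining alternation confirms this: /θ/ → [d] before /d/ — in each case the output is a copy of the following consonant.
Since the segment that changes precedes the conditioning segment, the assimilation is regressive.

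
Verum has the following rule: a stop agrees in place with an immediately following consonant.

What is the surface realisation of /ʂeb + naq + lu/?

[ʂednatlu]

The rule targets /b/ (voiced bilabial stop), which sits before the trigger /n/ (alveolar).
The voiced alveolar stop is [d], so /b/ → [d].
At the second juncture, /q/ likewise becomes [t] adjacent to /l/.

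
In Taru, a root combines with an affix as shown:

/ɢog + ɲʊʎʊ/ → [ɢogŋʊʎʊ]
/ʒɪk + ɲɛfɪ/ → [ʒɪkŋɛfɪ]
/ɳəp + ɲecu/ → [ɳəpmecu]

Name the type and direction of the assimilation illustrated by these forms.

progressive place assimilation

Underlying /ɲ/ is realised as [ŋ] next to /g/; /g/ itself does not change.
/ɲ/ is palatal while /g/ is velar; the output [ŋ] is velar, matching the trigger — so the feature that spreads is place.
Manner and voice are unchanged, so the assimilation is partial, not total.
The other alternating forms pattern the same way: /ɲ/ → [ŋ] after /k/ (palatal → velar, matching velar); /ɲ/ → [m] after /p/ (palatal → bilabial, matching bilabial) — only place changes, and always toward the preceding segment.
The trigger is the preceding segment, so the direction is progressive (perseverative).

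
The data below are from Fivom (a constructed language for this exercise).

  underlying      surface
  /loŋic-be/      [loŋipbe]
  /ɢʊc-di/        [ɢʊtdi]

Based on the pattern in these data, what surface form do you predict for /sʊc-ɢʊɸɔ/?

[sʊqɢʊɸɔ]

The data show regressive place assimilation: /c/ → [p] before /b/; /c/ → [t] before /d/. In each pair only place changes, matching the following consonant, while manner and voice stay constant.
/c/ is a voiceless palatal stop. The following trigger /ɢ/ is uvular, so /c/ must become uvular as well.
Changing only its place to uvular gives [q] — the voiceless uvular stop.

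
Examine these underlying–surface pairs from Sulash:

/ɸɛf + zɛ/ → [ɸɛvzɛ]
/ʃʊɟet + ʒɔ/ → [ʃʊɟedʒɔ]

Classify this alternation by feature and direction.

Comparing underlying and surface forms, /f/ → [v] is the alternation; the neighbouring /z/ is constant.
/f/ is voiceless while /z/ is voiced; the output [v] is voiced, matching the trigger — so the feature that spreads is voicing.
Place and manner are unchanged, so the assimilation is partial, not total.
The other alternating form patterns the same way: /t/ → [d] before /ʒ/ (voiceless → voiced, matching voiced) — only voicing changes, and always toward the following segment.
Since the segment that changes precedes the conditioning segment, the assimilation is regressive.

regressive voicing assimilation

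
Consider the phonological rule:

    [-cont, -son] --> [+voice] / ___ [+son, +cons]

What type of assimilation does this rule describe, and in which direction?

regressive voicing assimilation

The target ([-cont, -son], stops) acquires [+voice] next to a sonorant consonant ([+son, +cons]) — it takes on the voicing of its neighbour, so the feature that spreads is voicing.
Since the environment is written after the underscore, the trigger follows the target; the direction is regressive.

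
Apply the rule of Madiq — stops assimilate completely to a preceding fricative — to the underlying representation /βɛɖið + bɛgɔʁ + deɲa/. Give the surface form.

/b/ is the segment targeted by the rule; it sits immediately after /ð/, so it assimilates completely and surfaces as [ð].
At the second juncture, /d/ likewise becomes [ʁ] adjacent to /ʁ/.

[βɛɖiððɛgɔʁʁeɲa]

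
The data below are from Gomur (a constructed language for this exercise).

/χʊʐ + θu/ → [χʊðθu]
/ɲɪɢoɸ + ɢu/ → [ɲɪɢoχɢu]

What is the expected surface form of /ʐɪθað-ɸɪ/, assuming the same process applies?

The data show regressive place assimilation: /ʐ/ → [ð] before /θ/; /ɸ/ → [χ] before /ɢ/. In each pair only place changes, matching the following consonant, while manner and voice stay constant.
The rule targets /ð/ (voiced dental fricative), which sits before the trigger /ɸ/ (bilabial).
A voiced bilabial fricative is [β], so the surface segment is [β].

[ʐɪθaβɸɪ]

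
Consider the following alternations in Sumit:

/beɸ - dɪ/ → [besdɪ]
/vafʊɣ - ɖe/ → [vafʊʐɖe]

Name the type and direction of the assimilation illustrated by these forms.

Comparing underlying and surface forms, /ɸ/ → [s] is the alternation; the neighbouring /d/ is constant.
The change bilabial → alveolar matches the place of the following /d/, identifying this as place assimilation.
Manner and voice are unchanged, so the assimilation is partial, not total.
The same holds elsewhere in the data: /ɣ/ → [ʐ] before /ɖ/ (velar → retroflex, matching retroflex) — only place changes, and always toward the following segment.
Since the segment that changes precedes the conditioning segment, the assimilation is regressive.

regressive place assimilation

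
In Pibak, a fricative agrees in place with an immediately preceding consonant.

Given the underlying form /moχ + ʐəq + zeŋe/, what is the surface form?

[moχʁəqʁeŋe]

/ʐ/ is a voiced retroflex fricative. The preceding trigger /χ/ is uvular, so /ʐ/ must become uvular as well.
A voiced uvular fricative is [ʁ], so the surface segment is [ʁ].
At the second juncture, /z/ likewise becomes [ʁ] adjacent to /q/.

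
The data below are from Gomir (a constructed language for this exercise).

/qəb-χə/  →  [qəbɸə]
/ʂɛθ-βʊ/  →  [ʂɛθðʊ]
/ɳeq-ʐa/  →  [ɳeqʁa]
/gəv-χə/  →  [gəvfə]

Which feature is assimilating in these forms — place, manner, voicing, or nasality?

Underlying /χ/ is realised as [ɸ] next to /b/; /b/ itself does not change.
/χ/ is uvular while /b/ is bilabial; the output [ɸ] is bilabial, matching the trigger — so the feature that spreads is place.
The other alternating forms pattern the same way: /β/ → [ð] after /θ/ (bilabial → dental, matching dental); /ʐ/ → [ʁ] after /q/ (retroflex → uvular, matching uvular); /χ/ → [f] after /v/ (uvular → labiodental, matching labiodental) — only place changes, and always toward the preceding segment.

place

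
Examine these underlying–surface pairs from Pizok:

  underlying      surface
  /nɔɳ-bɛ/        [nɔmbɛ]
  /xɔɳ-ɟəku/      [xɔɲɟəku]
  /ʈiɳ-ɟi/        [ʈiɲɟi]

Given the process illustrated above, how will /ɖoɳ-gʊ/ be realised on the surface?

The data show regressive place assimilation: /ɳ/ → [m] before /b/; /ɳ/ → [ɲ] before /ɟ/. In each pair only place changes, matching the following consonant, while manner and voice stay constant.
The rule targets /ɳ/ (voiced retroflex nasal), which sits before the trigger /g/ (velar).
Changing only its place to velar gives [ŋ] — the voiced velar nasal.

[ɖoŋgʊ]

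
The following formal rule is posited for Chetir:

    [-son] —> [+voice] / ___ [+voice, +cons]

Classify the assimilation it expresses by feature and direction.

The target ([-son], obstruents) acquires [+voice] next to a voiced consonant ([+voice, +cons]) — it takes on the voicing of its neighbour, so the feature that spreads is voicing.
The conditioning segment sits to the right of the focus bar, meaning the trigger follows the segment that changes — regressive assimilation.

regressive voicing assimilation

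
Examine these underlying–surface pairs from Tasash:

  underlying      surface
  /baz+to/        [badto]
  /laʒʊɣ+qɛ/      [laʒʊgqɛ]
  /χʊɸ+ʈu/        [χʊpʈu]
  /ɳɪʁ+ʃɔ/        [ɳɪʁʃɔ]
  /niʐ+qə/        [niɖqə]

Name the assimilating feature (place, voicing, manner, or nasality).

Comparing underlying and surface forms, /z/ → [d] is the alternation; the neighbouring /t/ is constant.
/z/ is a fricative while /t/ is a stop; the output [d] is a stop, matching the trigger — so the feature that spreads is manner.
The same holds elsewhere in the data: /ɣ/ → [g] before /q/ (fricative → stop, matching a stop); /ɸ/ → [p] before /ʈ/ (fricative → stop, matching a stop); /ʐ/ → [ɖ] before /q/ (fricative → stop, matching a stop) — only manner changes, and always toward the following segment.
No alternation appears in [ɳɪʁʃɔ]: there the adjacent consonants already agree in manner (/ʁ/ and /ʃ/ are both fricatives), so this form is consistent with the same rule.

manner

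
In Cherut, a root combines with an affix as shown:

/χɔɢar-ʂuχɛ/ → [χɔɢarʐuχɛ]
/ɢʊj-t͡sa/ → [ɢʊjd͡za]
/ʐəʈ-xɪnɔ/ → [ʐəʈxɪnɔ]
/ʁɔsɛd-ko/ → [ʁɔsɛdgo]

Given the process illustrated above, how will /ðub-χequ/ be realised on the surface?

[ðubʁequ]

The data show progressive voicing assimilation: /ʂ/ → [ʐ] after /r/; /t͡s/ → [d͡z] after /j/; /k/ → [g] after /d/. In each pair only voicing changes, matching the preceding consonant, while place and manner stay constant.
Nothing changes in [ʐəʈxɪnɔ]: there the adjacent consonants already agree in voicing (/x/ and /ʈ/ are both voiceless), so this form is consistent with the same rule.
/χ/ is a voiceless uvular fricative. The preceding trigger /b/ is voiced, so /χ/ must become voiced as well.
A voiced uvular fricative is [ʁ], so the surface segment is [ʁ].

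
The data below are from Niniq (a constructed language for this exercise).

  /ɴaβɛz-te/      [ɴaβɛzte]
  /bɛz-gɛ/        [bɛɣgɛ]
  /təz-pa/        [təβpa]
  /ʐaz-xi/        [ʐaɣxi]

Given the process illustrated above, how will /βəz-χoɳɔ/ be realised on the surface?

[βəʁχoɳɔ]

The data show regressive place assimilation: /z/ → [ɣ] before /g/; /z/ → [β] before /p/; /z/ → [ɣ] before /x/. In each pair only place changes, matching the following consonant, while manner and voice stay constant.
No alternation appears in [ɴaβɛzte]: there the adjacent consonants already agree in place (/z/ and /t/ are both alveolar), so this form is consistent with the same rule.
/z/ is a voiced alveolar fricative. The following trigger /χ/ is uvular, so /z/ must become uvular as well.
A voiced uvular fricative is [ʁ], so the surface segment is [ʁ].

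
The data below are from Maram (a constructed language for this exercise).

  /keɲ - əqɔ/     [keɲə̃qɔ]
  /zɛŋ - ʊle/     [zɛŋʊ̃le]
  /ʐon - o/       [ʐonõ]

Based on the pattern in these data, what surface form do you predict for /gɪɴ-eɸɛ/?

[gɪɴẽɸɛ]

The data show progressive nasality assimilation (vowel nasalisation): /ə/ → [ə̃] after /ɲ/; /ʊ/ → [ʊ̃] after /ŋ/; /o/ → [õ] after /n/ — a vowel is nasalised by an immediately preceding nasal consonant.
The vowel /e/ is adjacent to the preceding nasal /ɴ/, so it acquires [+nasal] and surfaces as [ẽ].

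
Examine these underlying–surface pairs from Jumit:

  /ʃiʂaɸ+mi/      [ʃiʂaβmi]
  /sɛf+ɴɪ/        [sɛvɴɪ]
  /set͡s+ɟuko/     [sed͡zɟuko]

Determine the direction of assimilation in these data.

Comparing underlying and surface forms, /ɸ/ → [β] is the alternation; the neighbouring /m/ is constant.
/ɸ/ is voiceless while /m/ is voiced; the output [β] is voiced, matching the trigger — so the feature that spreads is voicing.
The same holds elsewhere in the data: /f/ → [v] before /ɴ/ (voiceless → voiced, matching voiced); /t͡s/ → [d͡z] before /ɟ/ (voiceless → voiced, matching voiced) — only voicing changes, and always toward the following segment.
The trigger is the following segment, so the direction is regressive (anticipatory).

regressive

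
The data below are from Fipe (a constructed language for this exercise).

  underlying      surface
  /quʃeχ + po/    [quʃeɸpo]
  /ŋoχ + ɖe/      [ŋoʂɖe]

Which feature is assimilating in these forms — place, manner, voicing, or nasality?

The segment that alternates is /χ/, which surfaces as [ɸ] when adjacent to /p/.
The change uvular → bilabial matches the place of the following /p/, identifying this as place assimilation.
The same holds elsewhere in the data: /χ/ → [ʂ] before /ɖ/ (uvular → retroflex, matching retroflex) — only place changes, and always toward the following segment.

place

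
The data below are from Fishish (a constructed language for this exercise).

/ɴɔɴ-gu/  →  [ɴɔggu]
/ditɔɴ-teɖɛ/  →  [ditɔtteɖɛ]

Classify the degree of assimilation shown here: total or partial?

Comparing underlying and surface forms, /ɴ/ → [g] is the alternation; the neighbouring /g/ is constant.
The output [g] is identical to the trigger /g/ — every feature (place, manner, voicing) has been copied — so this is total assimilation.
The remaining alternation confirms this: /ɴ/ → [t] before /t/ — in each case the output is a copy of the following consonant.

total assimilation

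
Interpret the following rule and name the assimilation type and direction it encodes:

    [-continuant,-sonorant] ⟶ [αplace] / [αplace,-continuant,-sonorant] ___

progressive place assimilation

The rule copies the place features (abbreviated [place]) from the environment onto the target, so the assimilating feature is place.
Since the environment is written before the underscore, the trigger precedes the target; the direction is progressive.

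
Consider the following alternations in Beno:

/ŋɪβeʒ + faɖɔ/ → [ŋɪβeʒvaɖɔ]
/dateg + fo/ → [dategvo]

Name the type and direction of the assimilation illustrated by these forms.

Underlying /f/ is realised as [v] next to /ʒ/; /ʒ/ itself does not change.
The change voiceless → voiced matches the voicing of the preceding /ʒ/, identifying this as voicing assimilation.
Place and manner are unchanged, so the assimilation is partial, not total.
The same holds elsewhere in the data: /f/ → [v] after /g/ (voiceless → voiced, matching voiced) — only voicing changes, and always toward the preceding segment.
The trigger is the preceding segment, so the direction is progressive (perseverative).

progressive voicing assimilation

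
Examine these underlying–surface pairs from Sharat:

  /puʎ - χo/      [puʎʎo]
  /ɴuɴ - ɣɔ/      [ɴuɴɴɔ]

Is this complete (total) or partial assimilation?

total assimilation

The segment that alternates is /χ/, which surfaces as [ʎ] when adjacent to /ʎ/.
The output [ʎ] is identical to the trigger /ʎ/ — every feature (place, manner, voicing) has been copied — so this is total assimilation.
The other form behaves the same way: /ɣ/ → [ɴ] after /ɴ/ — in each case the output is a copy of the preceding consonant.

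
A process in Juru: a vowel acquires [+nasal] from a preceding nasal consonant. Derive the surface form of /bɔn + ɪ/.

[bɔnɪ̃]

/ɪ/ sits next to the nasal /n/ and is therefore nasalised to [ɪ̃].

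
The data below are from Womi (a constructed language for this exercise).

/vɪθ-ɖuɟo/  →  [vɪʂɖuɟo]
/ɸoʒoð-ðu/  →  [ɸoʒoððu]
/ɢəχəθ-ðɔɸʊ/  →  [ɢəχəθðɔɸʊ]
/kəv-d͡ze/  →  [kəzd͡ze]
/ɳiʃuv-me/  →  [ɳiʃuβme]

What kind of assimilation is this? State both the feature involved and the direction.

regressive place assimilation

The segment that alternates is /θ/, which surfaces as [ʂ] when adjacent to /ɖ/.
The change dental → retroflex matches the place of the following /ɖ/, identifying this as place assimilation.
Manner and voice are unchanged, so the assimilation is partial, not total.
The same holds elsewhere in the data: /v/ → [z] before /d͡z/ (labiodental → alveolar, matching alveolar); /v/ → [β] before /m/ (labiodental → bilabial, matching bilabial) — only place changes, and always toward the following segment.
No alternation appears in [ɸoʒoððu], [ɢəχəθðɔɸʊ]: there the adjacent consonants already agree in place (/ð/ and /ð/ are both dental; /θ/ and /ð/ are both dental), so these forms are consistent with the same rule.
Since the segment that changes precedes the conditioning segment, the assimilation is regressive.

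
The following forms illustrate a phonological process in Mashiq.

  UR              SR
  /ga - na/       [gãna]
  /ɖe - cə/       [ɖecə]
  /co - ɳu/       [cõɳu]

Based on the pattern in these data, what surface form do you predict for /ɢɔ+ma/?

[ɢɔ̃ma]

The data show regressive nasality assimilation (vowel nasalisation): /a/ → [ã] before /n/; /o/ → [õ] before /ɳ/ — a vowel is nasalised by an immediately following nasal consonant.
No change occurs in [ɖecə] because the vowel at the boundary is adjacent to an oral consonant, not a nasal (/e/ next to /c/).
/ɔ/ sits next to the nasal /m/ and is therefore nasalised to [ɔ̃].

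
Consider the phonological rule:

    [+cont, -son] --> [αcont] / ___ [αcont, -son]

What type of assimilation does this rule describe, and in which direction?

The rule copies [cont] (continuancy) from the environment onto the target fricatives; since [±cont] encodes the stop/fricative manner contrast, the assimilating dimension is manner.
Since the environment is written after the underscore, the trigger follows the target; the direction is regressive.

regressive manner assimilation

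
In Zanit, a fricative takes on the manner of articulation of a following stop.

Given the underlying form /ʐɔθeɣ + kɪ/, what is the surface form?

/ɣ/ is a voiced velar fricative. The following trigger /k/ is a stop, so /ɣ/ must become a stop as well.
Changing only its manner to stop gives [g] — the voiced velar stop.

[ʐɔθegkɪ]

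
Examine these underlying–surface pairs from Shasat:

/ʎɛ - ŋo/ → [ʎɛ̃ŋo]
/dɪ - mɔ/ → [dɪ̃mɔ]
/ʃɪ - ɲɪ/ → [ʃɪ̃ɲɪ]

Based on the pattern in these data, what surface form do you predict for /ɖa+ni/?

[ɖãni]

The data show regressive nasality assimilation (vowel nasalisation): /ɛ/ → [ɛ̃] before /ŋ/; /ɪ/ → [ɪ̃] before /m/; /ɪ/ → [ɪ̃] before /ɲ/ — a vowel is nasalised by an immediately following nasal consonant.
/a/ sits next to the nasal /n/ and is therefore nasalised to [ã].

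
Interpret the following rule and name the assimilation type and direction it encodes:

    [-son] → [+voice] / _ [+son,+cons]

regressive voicing assimilation

The structural change is [+voice], and the conditioning segment [+son,+cons] (a sonorant consonant) is itself voiced, so the target comes to share the voicing of its neighbour — voicing assimilation.
The conditioning segment sits to the right of the focus bar, meaning the trigger follows the segment that changes — regressive assimilation.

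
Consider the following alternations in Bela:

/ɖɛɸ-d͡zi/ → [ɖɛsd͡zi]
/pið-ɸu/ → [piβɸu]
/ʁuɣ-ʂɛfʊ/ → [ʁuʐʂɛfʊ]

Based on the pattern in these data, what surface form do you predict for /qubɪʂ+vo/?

The data show regressive place assimilation: /ɸ/ → [s] before /d͡z/; /ð/ → [β] before /ɸ/; /ɣ/ → [ʐ] before /ʂ/. In each pair only place changes, matching the following consonant, while manner and voice stay constant.
/ʂ/ is a voiceless retroflex fricative. The following trigger /v/ is labiodental, so /ʂ/ must become labiodental as well.
The voiceless labiodental fricative is [f], so /ʂ/ → [f].

[qubɪfvo]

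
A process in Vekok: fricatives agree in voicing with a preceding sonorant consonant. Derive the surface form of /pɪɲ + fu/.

/f/ is a voiceless labiodental fricative. The preceding trigger /ɲ/ is voiced, so /f/ must become voiced as well.
The voiced labiodental fricative is [v], so /f/ → [v].

[pɪɲvu]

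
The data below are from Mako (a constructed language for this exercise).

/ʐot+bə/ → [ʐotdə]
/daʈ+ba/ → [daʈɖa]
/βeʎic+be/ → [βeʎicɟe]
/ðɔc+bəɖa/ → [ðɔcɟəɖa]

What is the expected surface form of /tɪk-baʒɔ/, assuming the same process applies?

The data show progressive place assimilation: /b/ → [d] after /t/; /b/ → [ɖ] after /ʈ/; /b/ → [ɟ] after /c/. In each pair only place changes, matching the preceding consonant, while manner and voice stay constant.
/b/ is a voiced bilabial stop. The preceding trigger /k/ is velar, so /b/ must become velar as well.
Changing only its place to velar gives [g] — the voiced velar stop.

[tɪkgaʒɔ]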